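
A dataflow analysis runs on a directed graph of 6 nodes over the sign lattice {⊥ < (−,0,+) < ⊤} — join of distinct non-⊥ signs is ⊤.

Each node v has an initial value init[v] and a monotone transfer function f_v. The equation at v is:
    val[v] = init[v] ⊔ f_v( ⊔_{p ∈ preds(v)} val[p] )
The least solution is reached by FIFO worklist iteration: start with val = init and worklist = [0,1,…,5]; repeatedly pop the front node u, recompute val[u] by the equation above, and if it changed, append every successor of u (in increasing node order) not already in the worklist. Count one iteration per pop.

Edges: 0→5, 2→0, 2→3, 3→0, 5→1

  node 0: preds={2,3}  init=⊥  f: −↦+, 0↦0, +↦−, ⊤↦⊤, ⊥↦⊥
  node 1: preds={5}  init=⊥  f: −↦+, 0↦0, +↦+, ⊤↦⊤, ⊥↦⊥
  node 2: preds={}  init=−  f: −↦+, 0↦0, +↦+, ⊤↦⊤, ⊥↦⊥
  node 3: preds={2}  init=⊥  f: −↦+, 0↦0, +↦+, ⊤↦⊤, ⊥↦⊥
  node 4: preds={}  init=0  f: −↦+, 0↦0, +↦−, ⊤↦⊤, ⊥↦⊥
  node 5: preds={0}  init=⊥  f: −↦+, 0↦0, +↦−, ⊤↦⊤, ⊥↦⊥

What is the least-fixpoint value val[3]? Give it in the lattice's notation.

+

Iteration log — 10 steps:
  step 1. node 0  ⊔preds=−  new=+  old=⊥  +wl: 
  step 2. node 1  ⊔preds=⊥  new=⊥  stable
  step 3. node 2  ⊔preds=⊥  new=−  stable
  step 4. node 3  ⊔preds=−  new=+  old=⊥  +wl: 0
  step 5. node 4  ⊔preds=⊥  new=0  stable
  step 6. node 5  ⊔preds=+  new=−  old=⊥  +wl: 1
  step 7. node 0  ⊔preds=⊤  new=⊤  old=+  +wl: 5
  step 8. node 1  ⊔preds=−  new=+  old=⊥  +wl: 
  step 9. node 5  ⊔preds=⊤  new=⊤  old=−  +wl: 1
  step 10. node 1  ⊔preds=⊤  new=⊤  old=+  +wl: 

Least fixpoint reached:
  node 0: ⊤
  node 1: ⊤
  node 2: −
  node 3: +
  node 4: 0
  node 5: ⊤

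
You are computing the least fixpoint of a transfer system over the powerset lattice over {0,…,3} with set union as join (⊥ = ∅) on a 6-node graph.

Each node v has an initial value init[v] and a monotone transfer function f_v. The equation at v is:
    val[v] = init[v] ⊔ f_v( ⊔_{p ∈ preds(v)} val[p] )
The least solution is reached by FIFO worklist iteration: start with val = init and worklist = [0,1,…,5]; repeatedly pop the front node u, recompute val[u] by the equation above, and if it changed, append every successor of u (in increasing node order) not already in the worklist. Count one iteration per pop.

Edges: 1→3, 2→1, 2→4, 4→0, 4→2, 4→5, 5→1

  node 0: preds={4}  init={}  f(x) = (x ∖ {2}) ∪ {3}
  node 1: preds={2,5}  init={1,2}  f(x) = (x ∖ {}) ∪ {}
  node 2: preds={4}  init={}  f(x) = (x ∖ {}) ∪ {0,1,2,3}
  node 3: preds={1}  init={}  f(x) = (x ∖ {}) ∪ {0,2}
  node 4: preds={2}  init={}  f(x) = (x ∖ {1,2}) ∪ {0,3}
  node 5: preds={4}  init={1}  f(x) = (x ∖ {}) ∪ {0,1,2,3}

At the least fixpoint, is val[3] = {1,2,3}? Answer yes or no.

Iteration log — 10 steps:
  step 1. node 0  ⊔preds={}  new={3}  old={}  +wl: 
  step 2. node 1  ⊔preds={1}  new={1,2}  stable
  step 3. node 2  ⊔preds={}  new={0,1,2,3}  old={}  +wl: 1
  step 4. node 3  ⊔preds={1,2}  new={0,1,2}  old={}  +wl: 
  step 5. node 4  ⊔preds={0,1,2,3}  new={0,3}  old={}  +wl: 0,2
  step 6. node 5  ⊔preds={0,3}  new={0,1,2,3}  old={1}  +wl: 
  step 7. node 1  ⊔preds={0,1,2,3}  new={0,1,2,3}  old={1,2}  +wl: 3
  step 8. node 0  ⊔preds={0,3}  new={0,3}  old={3}  +wl: 
  step 9. node 2  ⊔preds={0,3}  new={0,1,2,3}  stable
  step 10. node 3  ⊔preds={0,1,2,3}  new={0,1,2,3}  old={0,1,2}  +wl: 

Least fixpoint reached:
  node 0: {0,3}
  node 1: {0,1,2,3}
  node 2: {0,1,2,3}
  node 3: {0,1,2,3}
  node 4: {0,3}
  node 5: {0,1,2,3}

no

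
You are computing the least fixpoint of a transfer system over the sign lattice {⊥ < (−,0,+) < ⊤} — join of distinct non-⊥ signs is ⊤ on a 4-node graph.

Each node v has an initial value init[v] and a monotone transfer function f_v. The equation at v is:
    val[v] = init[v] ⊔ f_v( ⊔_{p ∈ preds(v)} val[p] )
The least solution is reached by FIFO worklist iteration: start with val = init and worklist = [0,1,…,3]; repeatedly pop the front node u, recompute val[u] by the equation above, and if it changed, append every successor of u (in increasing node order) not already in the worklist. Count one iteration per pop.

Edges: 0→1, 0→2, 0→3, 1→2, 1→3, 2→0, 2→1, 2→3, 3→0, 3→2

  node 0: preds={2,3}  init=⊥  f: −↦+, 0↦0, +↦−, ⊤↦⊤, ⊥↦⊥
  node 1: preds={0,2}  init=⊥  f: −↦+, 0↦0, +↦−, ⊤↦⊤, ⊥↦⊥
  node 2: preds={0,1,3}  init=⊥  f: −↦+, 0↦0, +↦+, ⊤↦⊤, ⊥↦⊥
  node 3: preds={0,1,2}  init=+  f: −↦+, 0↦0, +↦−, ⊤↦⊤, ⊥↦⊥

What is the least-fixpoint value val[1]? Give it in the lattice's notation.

⊤

Trace (8 dequeues):
  [1] u=0 | in + | out − | prev ⊥ | push {}
  [2] u=1 | in − | out + | prev ⊥ | push {}
  [3] u=2 | in ⊤ | out ⊤ | prev ⊥ | push {0,1}
  [4] u=3 | in ⊤ | out ⊤ | prev + | push {2}
  [5] u=0 | in ⊤ | out ⊤ | prev − | push {3}
  [6] u=1 | in ⊤ | out ⊤ | prev + | push {}
  [7] u=2 | in ⊤ | out ⊤ | ==
  [8] u=3 | in ⊤ | out ⊤ | ==

Converged values:
  [0] ⊤
  [1] ⊤
  [2] ⊤
  [3] ⊤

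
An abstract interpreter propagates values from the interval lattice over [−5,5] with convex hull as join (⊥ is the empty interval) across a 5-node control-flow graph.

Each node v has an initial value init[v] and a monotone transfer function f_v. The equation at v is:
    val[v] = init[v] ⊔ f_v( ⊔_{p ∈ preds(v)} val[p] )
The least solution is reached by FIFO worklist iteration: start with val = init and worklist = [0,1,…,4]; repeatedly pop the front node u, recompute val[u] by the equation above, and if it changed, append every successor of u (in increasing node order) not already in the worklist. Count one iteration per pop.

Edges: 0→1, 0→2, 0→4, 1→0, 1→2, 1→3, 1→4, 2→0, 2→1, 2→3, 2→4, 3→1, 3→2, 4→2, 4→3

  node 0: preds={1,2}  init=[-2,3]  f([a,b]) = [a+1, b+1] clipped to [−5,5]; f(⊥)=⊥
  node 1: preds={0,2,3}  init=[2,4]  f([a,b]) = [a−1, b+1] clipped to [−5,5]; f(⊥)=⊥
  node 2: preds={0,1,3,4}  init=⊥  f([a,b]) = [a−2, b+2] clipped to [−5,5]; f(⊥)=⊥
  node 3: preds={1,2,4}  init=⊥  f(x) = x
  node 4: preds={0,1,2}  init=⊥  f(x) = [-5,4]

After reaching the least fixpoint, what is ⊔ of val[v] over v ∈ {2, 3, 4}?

[-5,5]

Worklist (11 pops):
  #1 pop 0: in=[2,4] → [-2,5] (was [-2,3]); enqueue []
  #2 pop 1: in=[-2,5] → [-3,5] (was [2,4]); enqueue [0]
  #3 pop 2: in=[-3,5] → [-5,5] (was ⊥); enqueue [1]
  #4 pop 3: in=[-5,5] → [-5,5] (was ⊥); enqueue [2]
  #5 pop 4: in=[-5,5] → [-5,4] (was ⊥); enqueue [3]
  #6 pop 0: in=[-5,5] → [-4,5] (was [-2,5]); enqueue [4]
  #7 pop 1: in=[-5,5] → [-5,5] (was [-3,5]); enqueue [0]
  #8 pop 2: in=[-5,5] → [-5,5] (no change)
  #9 pop 3: in=[-5,5] → [-5,5] (no change)
  #10 pop 4: in=[-5,5] → [-5,4] (no change)
  #11 pop 0: in=[-5,5] → [-4,5] (no change)

Fixpoint:
  val[0] = [-4,5]
  val[1] = [-5,5]
  val[2] = [-5,5]
  val[3] = [-5,5]
  val[4] = [-5,4]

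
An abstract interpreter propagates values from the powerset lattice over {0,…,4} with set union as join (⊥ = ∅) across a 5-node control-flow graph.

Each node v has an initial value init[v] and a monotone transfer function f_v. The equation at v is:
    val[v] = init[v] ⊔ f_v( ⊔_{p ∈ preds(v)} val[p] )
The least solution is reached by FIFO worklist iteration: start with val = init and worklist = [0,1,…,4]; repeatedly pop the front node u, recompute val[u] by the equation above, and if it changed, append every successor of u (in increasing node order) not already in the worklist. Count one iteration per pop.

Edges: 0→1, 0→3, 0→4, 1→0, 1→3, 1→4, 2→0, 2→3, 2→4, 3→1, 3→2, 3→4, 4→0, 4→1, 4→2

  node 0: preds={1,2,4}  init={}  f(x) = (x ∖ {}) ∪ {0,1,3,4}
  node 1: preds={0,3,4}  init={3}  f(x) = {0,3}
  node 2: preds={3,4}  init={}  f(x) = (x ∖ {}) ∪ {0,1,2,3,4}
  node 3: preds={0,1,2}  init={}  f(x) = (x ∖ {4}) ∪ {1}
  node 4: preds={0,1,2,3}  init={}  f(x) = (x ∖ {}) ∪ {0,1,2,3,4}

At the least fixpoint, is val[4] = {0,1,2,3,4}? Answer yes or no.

yes

Trace (10 dequeues):
  [1] u=0 | in {3} | out {0,1,3,4} | prev {} | push {}
  [2] u=1 | in {0,1,3,4} | out {0,3} | prev {3} | push {0}
  [3] u=2 | in {} | out {0,1,2,3,4} | prev {} | push {}
  [4] u=3 | in {0,1,2,3,4} | out {0,1,2,3} | prev {} | push {1,2}
  [5] u=4 | in {0,1,2,3,4} | out {0,1,2,3,4} | prev {} | push {}
  [6] u=0 | in {0,1,2,3,4} | out {0,1,2,3,4} | prev {0,1,3,4} | push {3,4}
  [7] u=1 | in {0,1,2,3,4} | out {0,3} | ==
  [8] u=2 | in {0,1,2,3,4} | out {0,1,2,3,4} | ==
  [9] u=3 | in {0,1,2,3,4} | out {0,1,2,3} | ==
  [10] u=4 | in {0,1,2,3,4} | out {0,1,2,3,4} | ==

Converged values:
  [0] {0,1,2,3,4}
  [1] {0,3}
  [2] {0,1,2,3,4}
  [3] {0,1,2,3}
  [4] {0,1,2,3,4}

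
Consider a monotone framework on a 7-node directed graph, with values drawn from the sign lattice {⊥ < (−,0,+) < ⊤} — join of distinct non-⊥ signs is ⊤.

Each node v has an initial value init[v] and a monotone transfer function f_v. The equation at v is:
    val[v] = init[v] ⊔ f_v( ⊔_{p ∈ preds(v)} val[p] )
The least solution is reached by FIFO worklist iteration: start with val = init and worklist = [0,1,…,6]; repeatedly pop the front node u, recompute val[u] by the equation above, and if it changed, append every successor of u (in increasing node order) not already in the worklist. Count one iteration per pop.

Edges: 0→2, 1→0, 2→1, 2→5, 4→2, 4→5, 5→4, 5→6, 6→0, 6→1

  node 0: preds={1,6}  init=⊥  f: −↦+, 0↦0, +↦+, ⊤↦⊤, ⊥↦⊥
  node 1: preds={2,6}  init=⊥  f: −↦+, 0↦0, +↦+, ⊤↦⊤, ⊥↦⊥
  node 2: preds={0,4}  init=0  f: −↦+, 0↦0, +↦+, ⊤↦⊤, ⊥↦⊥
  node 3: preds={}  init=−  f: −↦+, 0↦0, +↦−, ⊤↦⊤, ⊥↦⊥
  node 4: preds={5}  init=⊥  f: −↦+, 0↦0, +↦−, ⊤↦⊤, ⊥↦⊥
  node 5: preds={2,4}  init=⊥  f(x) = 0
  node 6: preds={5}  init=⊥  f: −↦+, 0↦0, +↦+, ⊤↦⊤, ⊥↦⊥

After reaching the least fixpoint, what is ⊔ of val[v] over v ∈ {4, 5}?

0

Trace (12 dequeues):
  [1] u=0 | in ⊥ | out ⊥ | ==
  [2] u=1 | in 0 | out 0 | prev ⊥ | push {0}
  [3] u=2 | in ⊥ | out 0 | ==
  [4] u=3 | in ⊥ | out − | ==
  [5] u=4 | in ⊥ | out ⊥ | ==
  [6] u=5 | in 0 | out 0 | prev ⊥ | push {4}
  [7] u=6 | in 0 | out 0 | prev ⊥ | push {1}
  [8] u=0 | in 0 | out 0 | prev ⊥ | push {2}
  [9] u=4 | in 0 | out 0 | prev ⊥ | push {5}
  [10] u=1 | in 0 | out 0 | ==
  [11] u=2 | in 0 | out 0 | ==
  [12] u=5 | in 0 | out 0 | ==

Converged values:
  [0] 0
  [1] 0
  [2] 0
  [3] −
  [4] 0
  [5] 0
  [6] 0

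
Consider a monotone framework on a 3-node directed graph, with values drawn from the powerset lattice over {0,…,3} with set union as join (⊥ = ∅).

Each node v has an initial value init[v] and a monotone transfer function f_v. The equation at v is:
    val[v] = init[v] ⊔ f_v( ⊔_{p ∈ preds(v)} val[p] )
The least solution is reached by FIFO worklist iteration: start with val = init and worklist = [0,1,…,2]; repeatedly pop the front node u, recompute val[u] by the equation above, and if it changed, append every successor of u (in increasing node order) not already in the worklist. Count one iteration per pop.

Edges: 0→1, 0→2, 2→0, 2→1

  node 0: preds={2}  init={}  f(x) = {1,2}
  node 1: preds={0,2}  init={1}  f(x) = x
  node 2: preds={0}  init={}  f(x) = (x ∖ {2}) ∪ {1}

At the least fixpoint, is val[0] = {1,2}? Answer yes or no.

yes

Worklist (5 pops):
  #1 pop 0: in={} → {1,2} (was {}); enqueue []
  #2 pop 1: in={1,2} → {1,2} (was {1}); enqueue []
  #3 pop 2: in={1,2} → {1} (was {}); enqueue [0,1]
  #4 pop 0: in={1} → {1,2} (no change)
  #5 pop 1: in={1,2} → {1,2} (no change)

Fixpoint:
  val[0] = {1,2}
  val[1] = {1,2}
  val[2] = {1}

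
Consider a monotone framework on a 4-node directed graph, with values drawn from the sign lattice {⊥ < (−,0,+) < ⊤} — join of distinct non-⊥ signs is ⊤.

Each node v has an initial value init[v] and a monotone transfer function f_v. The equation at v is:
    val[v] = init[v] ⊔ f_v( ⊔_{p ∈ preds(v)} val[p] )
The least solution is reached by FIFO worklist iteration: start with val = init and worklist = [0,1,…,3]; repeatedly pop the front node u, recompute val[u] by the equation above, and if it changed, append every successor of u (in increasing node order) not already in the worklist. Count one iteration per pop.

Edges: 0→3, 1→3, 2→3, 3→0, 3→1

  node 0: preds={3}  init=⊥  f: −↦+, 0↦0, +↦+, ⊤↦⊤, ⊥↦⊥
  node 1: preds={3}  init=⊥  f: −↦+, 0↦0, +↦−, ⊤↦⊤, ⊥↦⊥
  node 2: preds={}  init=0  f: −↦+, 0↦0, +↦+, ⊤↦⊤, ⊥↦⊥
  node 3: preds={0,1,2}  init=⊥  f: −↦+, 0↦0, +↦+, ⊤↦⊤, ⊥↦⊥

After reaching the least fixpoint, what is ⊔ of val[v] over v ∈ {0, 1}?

0

Iteration log — 7 steps:
  step 1. node 0  ⊔preds=⊥  new=⊥  stable
  step 2. node 1  ⊔preds=⊥  new=⊥  stable
  step 3. node 2  ⊔preds=⊥  new=0  stable
  step 4. node 3  ⊔preds=0  new=0  old=⊥  +wl: 0,1
  step 5. node 0  ⊔preds=0  new=0  old=⊥  +wl: 3
  step 6. node 1  ⊔preds=0  new=0  old=⊥  +wl: 
  step 7. node 3  ⊔preds=0  new=0  stable

Least fixpoint reached:
  node 0: 0
  node 1: 0
  node 2: 0
  node 3: 0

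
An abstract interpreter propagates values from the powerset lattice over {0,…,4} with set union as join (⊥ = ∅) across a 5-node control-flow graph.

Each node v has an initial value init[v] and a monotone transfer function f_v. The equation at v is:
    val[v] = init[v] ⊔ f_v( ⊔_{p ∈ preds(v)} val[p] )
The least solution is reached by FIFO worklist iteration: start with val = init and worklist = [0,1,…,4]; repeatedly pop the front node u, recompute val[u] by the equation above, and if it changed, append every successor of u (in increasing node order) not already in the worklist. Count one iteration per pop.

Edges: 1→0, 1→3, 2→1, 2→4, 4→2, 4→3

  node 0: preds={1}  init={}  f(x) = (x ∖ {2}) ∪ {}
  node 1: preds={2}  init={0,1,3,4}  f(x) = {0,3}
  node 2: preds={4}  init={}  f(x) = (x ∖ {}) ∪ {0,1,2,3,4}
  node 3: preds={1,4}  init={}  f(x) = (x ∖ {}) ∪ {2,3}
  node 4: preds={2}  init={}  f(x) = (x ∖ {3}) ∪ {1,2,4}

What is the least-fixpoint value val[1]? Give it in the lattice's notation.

Worklist (8 pops):
  #1 pop 0: in={0,1,3,4} → {0,1,3,4} (was {}); enqueue []
  #2 pop 1: in={} → {0,1,3,4} (no change)
  #3 pop 2: in={} → {0,1,2,3,4} (was {}); enqueue [1]
  #4 pop 3: in={0,1,3,4} → {0,1,2,3,4} (was {}); enqueue []
  #5 pop 4: in={0,1,2,3,4} → {0,1,2,4} (was {}); enqueue [2,3]
  #6 pop 1: in={0,1,2,3,4} → {0,1,3,4} (no change)
  #7 pop 2: in={0,1,2,4} → {0,1,2,3,4} (no change)
  #8 pop 3: in={0,1,2,3,4} → {0,1,2,3,4} (no change)

Fixpoint:
  val[0] = {0,1,3,4}
  val[1] = {0,1,3,4}
  val[2] = {0,1,2,3,4}
  val[3] = {0,1,2,3,4}
  val[4] = {0,1,2,4}

{0,1,3,4}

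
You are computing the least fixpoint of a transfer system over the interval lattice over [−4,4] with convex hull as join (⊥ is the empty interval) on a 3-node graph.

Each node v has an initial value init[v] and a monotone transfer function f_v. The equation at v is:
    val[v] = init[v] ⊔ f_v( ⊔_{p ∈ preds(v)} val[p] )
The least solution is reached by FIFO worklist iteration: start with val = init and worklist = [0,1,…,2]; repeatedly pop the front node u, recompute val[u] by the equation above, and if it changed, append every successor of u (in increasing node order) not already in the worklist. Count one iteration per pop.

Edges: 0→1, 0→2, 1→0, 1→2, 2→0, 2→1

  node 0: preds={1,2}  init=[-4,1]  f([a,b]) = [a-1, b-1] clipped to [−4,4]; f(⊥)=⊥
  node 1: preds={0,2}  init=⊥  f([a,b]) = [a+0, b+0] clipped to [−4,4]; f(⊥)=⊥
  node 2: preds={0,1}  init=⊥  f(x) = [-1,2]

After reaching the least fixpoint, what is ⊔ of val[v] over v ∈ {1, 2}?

[-4,2]

Iteration log — 7 steps:
  step 1. node 0  ⊔preds=⊥  new=[-4,1]  stable
  step 2. node 1  ⊔preds=[-4,1]  new=[-4,1]  old=⊥  +wl: 0
  step 3. node 2  ⊔preds=[-4,1]  new=[-1,2]  old=⊥  +wl: 1
  step 4. node 0  ⊔preds=[-4,2]  new=[-4,1]  stable
  step 5. node 1  ⊔preds=[-4,2]  new=[-4,2]  old=[-4,1]  +wl: 0,2
  step 6. node 0  ⊔preds=[-4,2]  new=[-4,1]  stable
  step 7. node 2  ⊔preds=[-4,2]  new=[-1,2]  stable

Least fixpoint reached:
  node 0: [-4,1]
  node 1: [-4,2]
  node 2: [-1,2]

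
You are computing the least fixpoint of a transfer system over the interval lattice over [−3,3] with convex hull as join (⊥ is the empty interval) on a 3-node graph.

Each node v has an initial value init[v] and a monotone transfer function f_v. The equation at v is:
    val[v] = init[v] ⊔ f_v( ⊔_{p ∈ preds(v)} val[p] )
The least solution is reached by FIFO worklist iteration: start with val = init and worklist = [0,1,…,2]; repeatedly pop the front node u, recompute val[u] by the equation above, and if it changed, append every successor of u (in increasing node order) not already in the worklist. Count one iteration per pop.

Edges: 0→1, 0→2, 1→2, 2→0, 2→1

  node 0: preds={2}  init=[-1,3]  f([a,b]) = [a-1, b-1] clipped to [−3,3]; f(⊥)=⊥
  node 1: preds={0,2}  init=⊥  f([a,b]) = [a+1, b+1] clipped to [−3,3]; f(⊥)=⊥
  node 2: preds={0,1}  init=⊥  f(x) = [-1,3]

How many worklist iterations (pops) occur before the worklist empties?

Iteration log — 6 steps:
  step 1. node 0  ⊔preds=⊥  new=[-1,3]  stable
  step 2. node 1  ⊔preds=[-1,3]  new=[0,3]  old=⊥  +wl: 
  step 3. node 2  ⊔preds=[-1,3]  new=[-1,3]  old=⊥  +wl: 0,1
  step 4. node 0  ⊔preds=[-1,3]  new=[-2,3]  old=[-1,3]  +wl: 2
  step 5. node 1  ⊔preds=[-2,3]  new=[-1,3]  old=[0,3]  +wl: 
  step 6. node 2  ⊔preds=[-2,3]  new=[-1,3]  stable

Least fixpoint reached:
  node 0: [-2,3]
  node 1: [-1,3]
  node 2: [-1,3]

6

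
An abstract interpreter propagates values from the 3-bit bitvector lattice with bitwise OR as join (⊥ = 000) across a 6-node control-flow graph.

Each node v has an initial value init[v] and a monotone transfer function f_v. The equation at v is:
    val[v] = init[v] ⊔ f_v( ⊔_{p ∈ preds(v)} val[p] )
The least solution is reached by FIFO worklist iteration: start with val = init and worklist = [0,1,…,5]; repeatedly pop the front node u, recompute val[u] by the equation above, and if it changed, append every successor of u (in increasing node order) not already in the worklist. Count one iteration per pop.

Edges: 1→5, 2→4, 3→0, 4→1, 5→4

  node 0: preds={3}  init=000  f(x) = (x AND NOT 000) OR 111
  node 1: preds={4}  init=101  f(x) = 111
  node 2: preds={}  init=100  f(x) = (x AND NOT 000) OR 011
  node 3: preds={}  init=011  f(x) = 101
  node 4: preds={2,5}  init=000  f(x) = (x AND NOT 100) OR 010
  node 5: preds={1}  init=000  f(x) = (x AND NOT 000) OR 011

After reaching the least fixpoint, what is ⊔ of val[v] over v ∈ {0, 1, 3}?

111

Trace (9 dequeues):
  [1] u=0 | in 011 | out 111 | prev 000 | push {}
  [2] u=1 | in 000 | out 111 | prev 101 | push {}
  [3] u=2 | in 000 | out 111 | prev 100 | push {}
  [4] u=3 | in 000 | out 111 | prev 011 | push {0}
  [5] u=4 | in 111 | out 011 | prev 000 | push {1}
  [6] u=5 | in 111 | out 111 | prev 000 | push {4}
  [7] u=0 | in 111 | out 111 | ==
  [8] u=1 | in 011 | out 111 | ==
  [9] u=4 | in 111 | out 011 | ==

Converged values:
  [0] 111
  [1] 111
  [2] 111
  [3] 111
  [4] 011
  [5] 111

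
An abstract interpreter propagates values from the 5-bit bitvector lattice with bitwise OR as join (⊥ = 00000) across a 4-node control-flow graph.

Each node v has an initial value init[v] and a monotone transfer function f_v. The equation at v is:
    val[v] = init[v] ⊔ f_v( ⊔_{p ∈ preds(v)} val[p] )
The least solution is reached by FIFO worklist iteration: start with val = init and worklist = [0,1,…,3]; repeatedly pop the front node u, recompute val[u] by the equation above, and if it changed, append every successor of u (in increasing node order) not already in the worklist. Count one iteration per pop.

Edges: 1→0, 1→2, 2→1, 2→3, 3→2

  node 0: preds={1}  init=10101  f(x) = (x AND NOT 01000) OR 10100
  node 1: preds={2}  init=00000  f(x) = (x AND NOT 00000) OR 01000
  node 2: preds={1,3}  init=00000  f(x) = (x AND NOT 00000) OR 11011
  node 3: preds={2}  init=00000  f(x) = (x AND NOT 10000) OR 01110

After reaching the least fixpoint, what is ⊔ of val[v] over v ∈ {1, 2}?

11111

Iteration log — 12 steps:
  step 1. node 0  ⊔preds=00000  new=10101  stable
  step 2. node 1  ⊔preds=00000  new=01000  old=00000  +wl: 0
  step 3. node 2  ⊔preds=01000  new=11011  old=00000  +wl: 1
  step 4. node 3  ⊔preds=11011  new=01111  old=00000  +wl: 2
  step 5. node 0  ⊔preds=01000  new=10101  stable
  step 6. node 1  ⊔preds=11011  new=11011  old=01000  +wl: 0
  step 7. node 2  ⊔preds=11111  new=11111  old=11011  +wl: 1,3
  step 8. node 0  ⊔preds=11011  new=10111  old=10101  +wl: 
  step 9. node 1  ⊔preds=11111  new=11111  old=11011  +wl: 0,2
  step 10. node 3  ⊔preds=11111  new=01111  stable
  step 11. node 0  ⊔preds=11111  new=10111  stable
  step 12. node 2  ⊔preds=11111  new=11111  stable

Least fixpoint reached:
  node 0: 10111
  node 1: 11111
  node 2: 11111
  node 3: 01111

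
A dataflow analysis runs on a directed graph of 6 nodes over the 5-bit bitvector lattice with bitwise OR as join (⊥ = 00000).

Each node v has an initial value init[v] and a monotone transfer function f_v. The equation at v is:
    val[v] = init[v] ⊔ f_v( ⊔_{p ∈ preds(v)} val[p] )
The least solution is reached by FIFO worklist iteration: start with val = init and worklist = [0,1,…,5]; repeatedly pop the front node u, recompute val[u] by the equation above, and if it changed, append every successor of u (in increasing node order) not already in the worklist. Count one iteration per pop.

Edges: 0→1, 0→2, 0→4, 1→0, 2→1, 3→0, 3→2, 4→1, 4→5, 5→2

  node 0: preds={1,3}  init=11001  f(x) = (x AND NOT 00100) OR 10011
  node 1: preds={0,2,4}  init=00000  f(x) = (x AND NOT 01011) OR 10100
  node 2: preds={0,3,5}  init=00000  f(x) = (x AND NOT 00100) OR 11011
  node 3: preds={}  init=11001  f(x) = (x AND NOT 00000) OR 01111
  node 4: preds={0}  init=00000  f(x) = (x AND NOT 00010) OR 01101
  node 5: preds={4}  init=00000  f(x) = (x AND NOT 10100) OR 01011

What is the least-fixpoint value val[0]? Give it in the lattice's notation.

11011

Trace (9 dequeues):
  [1] u=0 | in 11001 | out 11011 | prev 11001 | push {}
  [2] u=1 | in 11011 | out 10100 | prev 00000 | push {0}
  [3] u=2 | in 11011 | out 11011 | prev 00000 | push {1}
  [4] u=3 | in 00000 | out 11111 | prev 11001 | push {2}
  [5] u=4 | in 11011 | out 11101 | prev 00000 | push {}
  [6] u=5 | in 11101 | out 01011 | prev 00000 | push {}
  [7] u=0 | in 11111 | out 11011 | ==
  [8] u=1 | in 11111 | out 10100 | ==
  [9] u=2 | in 11111 | out 11011 | ==

Converged values:
  [0] 11011
  [1] 10100
  [2] 11011
  [3] 11111
  [4] 11101
  [5] 01011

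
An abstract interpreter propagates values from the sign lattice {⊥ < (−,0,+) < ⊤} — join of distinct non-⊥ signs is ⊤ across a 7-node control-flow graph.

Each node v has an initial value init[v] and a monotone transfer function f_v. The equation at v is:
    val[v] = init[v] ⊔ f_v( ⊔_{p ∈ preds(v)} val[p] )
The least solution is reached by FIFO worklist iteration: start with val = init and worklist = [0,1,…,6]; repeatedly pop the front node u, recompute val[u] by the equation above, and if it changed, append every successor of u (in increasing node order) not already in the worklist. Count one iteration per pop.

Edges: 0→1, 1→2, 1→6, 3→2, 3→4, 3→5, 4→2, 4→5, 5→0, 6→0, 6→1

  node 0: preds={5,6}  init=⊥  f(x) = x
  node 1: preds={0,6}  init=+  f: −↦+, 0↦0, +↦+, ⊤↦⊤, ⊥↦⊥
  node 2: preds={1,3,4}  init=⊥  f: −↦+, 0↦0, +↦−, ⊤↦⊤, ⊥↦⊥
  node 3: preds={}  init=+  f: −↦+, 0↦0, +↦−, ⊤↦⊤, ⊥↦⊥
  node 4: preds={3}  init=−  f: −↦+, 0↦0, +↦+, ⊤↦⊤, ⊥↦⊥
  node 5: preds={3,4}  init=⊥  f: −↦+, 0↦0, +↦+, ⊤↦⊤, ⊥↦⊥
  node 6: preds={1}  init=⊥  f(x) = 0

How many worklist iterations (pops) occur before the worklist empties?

12

Iteration log — 12 steps:
  step 1. node 0  ⊔preds=⊥  new=⊥  stable
  step 2. node 1  ⊔preds=⊥  new=+  stable
  step 3. node 2  ⊔preds=⊤  new=⊤  old=⊥  +wl: 
  step 4. node 3  ⊔preds=⊥  new=+  stable
  step 5. node 4  ⊔preds=+  new=⊤  old=−  +wl: 2
  step 6. node 5  ⊔preds=⊤  new=⊤  old=⊥  +wl: 0
  step 7. node 6  ⊔preds=+  new=0  old=⊥  +wl: 1
  step 8. node 2  ⊔preds=⊤  new=⊤  stable
  step 9. node 0  ⊔preds=⊤  new=⊤  old=⊥  +wl: 
  step 10. node 1  ⊔preds=⊤  new=⊤  old=+  +wl: 2,6
  step 11. node 2  ⊔preds=⊤  new=⊤  stable
  step 12. node 6  ⊔preds=⊤  new=0  stable

Least fixpoint reached:
  node 0: ⊤
  node 1: ⊤
  node 2: ⊤
  node 3: +
  node 4: ⊤
  node 5: ⊤
  node 6: 0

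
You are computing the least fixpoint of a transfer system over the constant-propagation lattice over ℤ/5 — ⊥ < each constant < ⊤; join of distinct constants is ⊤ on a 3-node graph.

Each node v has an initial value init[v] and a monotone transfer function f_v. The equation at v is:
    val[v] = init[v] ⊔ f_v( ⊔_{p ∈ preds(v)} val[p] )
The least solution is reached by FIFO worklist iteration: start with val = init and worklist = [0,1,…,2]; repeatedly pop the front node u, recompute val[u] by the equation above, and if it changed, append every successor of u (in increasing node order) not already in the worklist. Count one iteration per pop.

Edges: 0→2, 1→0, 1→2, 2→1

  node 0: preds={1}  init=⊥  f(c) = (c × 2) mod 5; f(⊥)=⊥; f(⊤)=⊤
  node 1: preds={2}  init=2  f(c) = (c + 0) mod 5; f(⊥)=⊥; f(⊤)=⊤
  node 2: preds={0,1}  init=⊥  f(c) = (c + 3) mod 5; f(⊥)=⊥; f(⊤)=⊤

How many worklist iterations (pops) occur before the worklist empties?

6

Trace (6 dequeues):
  [1] u=0 | in 2 | out 4 | prev ⊥ | push {}
  [2] u=1 | in ⊥ | out 2 | ==
  [3] u=2 | in ⊤ | out ⊤ | prev ⊥ | push {1}
  [4] u=1 | in ⊤ | out ⊤ | prev 2 | push {0,2}
  [5] u=0 | in ⊤ | out ⊤ | prev 4 | push {}
  [6] u=2 | in ⊤ | out ⊤ | ==

Converged values:
  [0] ⊤
  [1] ⊤
  [2] ⊤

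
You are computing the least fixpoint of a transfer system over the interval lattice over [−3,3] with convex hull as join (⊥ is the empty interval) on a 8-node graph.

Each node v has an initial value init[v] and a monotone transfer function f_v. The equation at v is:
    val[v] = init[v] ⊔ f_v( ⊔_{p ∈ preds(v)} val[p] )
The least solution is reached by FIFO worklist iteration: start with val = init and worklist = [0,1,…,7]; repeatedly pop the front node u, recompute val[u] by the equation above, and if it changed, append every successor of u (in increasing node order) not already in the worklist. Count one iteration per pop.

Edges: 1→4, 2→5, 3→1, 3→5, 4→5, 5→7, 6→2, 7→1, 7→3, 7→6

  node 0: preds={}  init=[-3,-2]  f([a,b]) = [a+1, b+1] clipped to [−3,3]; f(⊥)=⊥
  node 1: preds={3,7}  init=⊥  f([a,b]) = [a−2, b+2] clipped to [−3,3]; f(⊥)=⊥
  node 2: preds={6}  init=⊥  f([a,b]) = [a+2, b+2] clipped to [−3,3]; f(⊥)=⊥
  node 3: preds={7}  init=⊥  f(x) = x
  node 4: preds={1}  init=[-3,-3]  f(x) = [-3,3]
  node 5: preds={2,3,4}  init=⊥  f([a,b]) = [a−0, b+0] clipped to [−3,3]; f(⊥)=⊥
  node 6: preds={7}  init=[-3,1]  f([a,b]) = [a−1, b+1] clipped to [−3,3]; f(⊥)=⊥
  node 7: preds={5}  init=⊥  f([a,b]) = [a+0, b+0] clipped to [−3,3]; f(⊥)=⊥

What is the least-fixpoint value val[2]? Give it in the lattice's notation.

[-1,3]

Iteration log — 15 steps:
  step 1. node 0  ⊔preds=⊥  new=[-3,-2]  stable
  step 2. node 1  ⊔preds=⊥  new=⊥  stable
  step 3. node 2  ⊔preds=[-3,1]  new=[-1,3]  old=⊥  +wl: 
  step 4. node 3  ⊔preds=⊥  new=⊥  stable
  step 5. node 4  ⊔preds=⊥  new=[-3,3]  old=[-3,-3]  +wl: 
  step 6. node 5  ⊔preds=[-3,3]  new=[-3,3]  old=⊥  +wl: 
  step 7. node 6  ⊔preds=⊥  new=[-3,1]  stable
  step 8. node 7  ⊔preds=[-3,3]  new=[-3,3]  old=⊥  +wl: 1,3,6
  step 9. node 1  ⊔preds=[-3,3]  new=[-3,3]  old=⊥  +wl: 4
  step 10. node 3  ⊔preds=[-3,3]  new=[-3,3]  old=⊥  +wl: 1,5
  step 11. node 6  ⊔preds=[-3,3]  new=[-3,3]  old=[-3,1]  +wl: 2
  step 12. node 4  ⊔preds=[-3,3]  new=[-3,3]  stable
  step 13. node 1  ⊔preds=[-3,3]  new=[-3,3]  stable
  step 14. node 5  ⊔preds=[-3,3]  new=[-3,3]  stable
  step 15. node 2  ⊔preds=[-3,3]  new=[-1,3]  stable

Least fixpoint reached:
  node 0: [-3,-2]
  node 1: [-3,3]
  node 2: [-1,3]
  node 3: [-3,3]
  node 4: [-3,3]
  node 5: [-3,3]
  node 6: [-3,3]
  node 7: [-3,3]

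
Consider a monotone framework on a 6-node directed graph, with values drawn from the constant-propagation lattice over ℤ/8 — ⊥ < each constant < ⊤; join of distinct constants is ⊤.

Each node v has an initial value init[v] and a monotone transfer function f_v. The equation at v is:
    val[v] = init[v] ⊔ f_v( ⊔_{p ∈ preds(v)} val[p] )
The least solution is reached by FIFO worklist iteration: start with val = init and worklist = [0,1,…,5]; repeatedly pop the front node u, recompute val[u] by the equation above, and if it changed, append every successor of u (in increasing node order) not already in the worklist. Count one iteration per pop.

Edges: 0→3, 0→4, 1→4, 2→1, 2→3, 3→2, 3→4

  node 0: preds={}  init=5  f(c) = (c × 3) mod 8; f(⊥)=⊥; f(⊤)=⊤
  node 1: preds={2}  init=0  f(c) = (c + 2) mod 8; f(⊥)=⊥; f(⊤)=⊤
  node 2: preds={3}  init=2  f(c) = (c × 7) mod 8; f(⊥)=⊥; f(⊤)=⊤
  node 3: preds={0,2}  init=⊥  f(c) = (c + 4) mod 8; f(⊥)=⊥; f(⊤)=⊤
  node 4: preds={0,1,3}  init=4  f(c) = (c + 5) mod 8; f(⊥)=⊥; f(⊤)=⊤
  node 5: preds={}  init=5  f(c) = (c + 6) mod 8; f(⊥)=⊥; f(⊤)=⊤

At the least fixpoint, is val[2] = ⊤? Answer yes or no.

yes

Worklist (9 pops):
  #1 pop 0: in=⊥ → 5 (no change)
  #2 pop 1: in=2 → ⊤ (was 0); enqueue []
  #3 pop 2: in=⊥ → 2 (no change)
  #4 pop 3: in=⊤ → ⊤ (was ⊥); enqueue [2]
  #5 pop 4: in=⊤ → ⊤ (was 4); enqueue []
  #6 pop 5: in=⊥ → 5 (no change)
  #7 pop 2: in=⊤ → ⊤ (was 2); enqueue [1,3]
  #8 pop 1: in=⊤ → ⊤ (no change)
  #9 pop 3: in=⊤ → ⊤ (no change)

Fixpoint:
  val[0] = 5
  val[1] = ⊤
  val[2] = ⊤
  val[3] = ⊤
  val[4] = ⊤
  val[5] = 5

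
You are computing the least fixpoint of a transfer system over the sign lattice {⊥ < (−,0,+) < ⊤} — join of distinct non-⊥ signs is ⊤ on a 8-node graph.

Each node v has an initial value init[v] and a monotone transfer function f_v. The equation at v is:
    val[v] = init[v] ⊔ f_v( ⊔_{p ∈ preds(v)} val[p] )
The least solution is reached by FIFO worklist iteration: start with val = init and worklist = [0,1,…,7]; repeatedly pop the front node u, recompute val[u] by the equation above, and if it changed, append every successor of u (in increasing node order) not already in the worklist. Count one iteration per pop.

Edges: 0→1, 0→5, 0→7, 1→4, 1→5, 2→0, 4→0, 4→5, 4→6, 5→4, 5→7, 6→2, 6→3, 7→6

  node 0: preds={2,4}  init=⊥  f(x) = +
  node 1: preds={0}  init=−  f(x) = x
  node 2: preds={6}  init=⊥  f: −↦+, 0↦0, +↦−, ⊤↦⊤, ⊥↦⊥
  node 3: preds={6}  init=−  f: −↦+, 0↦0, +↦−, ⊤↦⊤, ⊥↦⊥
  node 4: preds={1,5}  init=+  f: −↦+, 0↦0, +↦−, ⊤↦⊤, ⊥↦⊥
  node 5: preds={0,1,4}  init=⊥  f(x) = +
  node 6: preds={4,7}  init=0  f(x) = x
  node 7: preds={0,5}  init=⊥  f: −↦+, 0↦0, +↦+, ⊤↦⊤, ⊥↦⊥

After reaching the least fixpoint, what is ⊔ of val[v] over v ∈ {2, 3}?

⊤

Worklist (14 pops):
  #1 pop 0: in=+ → + (was ⊥); enqueue []
  #2 pop 1: in=+ → ⊤ (was −); enqueue []
  #3 pop 2: in=0 → 0 (was ⊥); enqueue [0]
  #4 pop 3: in=0 → ⊤ (was −); enqueue []
  #5 pop 4: in=⊤ → ⊤ (was +); enqueue []
  #6 pop 5: in=⊤ → + (was ⊥); enqueue [4]
  #7 pop 6: in=⊤ → ⊤ (was 0); enqueue [2,3]
  #8 pop 7: in=+ → + (was ⊥); enqueue [6]
  #9 pop 0: in=⊤ → + (no change)
  #10 pop 4: in=⊤ → ⊤ (no change)
  #11 pop 2: in=⊤ → ⊤ (was 0); enqueue [0]
  #12 pop 3: in=⊤ → ⊤ (no change)
  #13 pop 6: in=⊤ → ⊤ (no change)
  #14 pop 0: in=⊤ → + (no change)

Fixpoint:
  val[0] = +
  val[1] = ⊤
  val[2] = ⊤
  val[3] = ⊤
  val[4] = ⊤
  val[5] = +
  val[6] = ⊤
  val[7] = +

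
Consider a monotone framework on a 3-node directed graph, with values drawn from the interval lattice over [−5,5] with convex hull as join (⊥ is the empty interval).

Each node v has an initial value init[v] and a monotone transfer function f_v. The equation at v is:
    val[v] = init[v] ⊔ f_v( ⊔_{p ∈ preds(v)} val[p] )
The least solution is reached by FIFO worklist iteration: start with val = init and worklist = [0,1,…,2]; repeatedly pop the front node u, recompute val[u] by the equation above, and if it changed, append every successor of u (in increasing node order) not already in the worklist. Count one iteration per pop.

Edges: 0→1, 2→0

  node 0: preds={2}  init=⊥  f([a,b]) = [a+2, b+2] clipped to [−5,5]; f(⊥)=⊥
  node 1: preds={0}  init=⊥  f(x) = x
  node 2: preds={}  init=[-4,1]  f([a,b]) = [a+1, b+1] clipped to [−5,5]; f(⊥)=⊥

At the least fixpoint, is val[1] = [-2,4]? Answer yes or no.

no

Trace (3 dequeues):
  [1] u=0 | in [-4,1] | out [-2,3] | prev ⊥ | push {}
  [2] u=1 | in [-2,3] | out [-2,3] | prev ⊥ | push {}
  [3] u=2 | in ⊥ | out [-4,1] | ==

Converged values:
  [0] [-2,3]
  [1] [-2,3]
  [2] [-4,1]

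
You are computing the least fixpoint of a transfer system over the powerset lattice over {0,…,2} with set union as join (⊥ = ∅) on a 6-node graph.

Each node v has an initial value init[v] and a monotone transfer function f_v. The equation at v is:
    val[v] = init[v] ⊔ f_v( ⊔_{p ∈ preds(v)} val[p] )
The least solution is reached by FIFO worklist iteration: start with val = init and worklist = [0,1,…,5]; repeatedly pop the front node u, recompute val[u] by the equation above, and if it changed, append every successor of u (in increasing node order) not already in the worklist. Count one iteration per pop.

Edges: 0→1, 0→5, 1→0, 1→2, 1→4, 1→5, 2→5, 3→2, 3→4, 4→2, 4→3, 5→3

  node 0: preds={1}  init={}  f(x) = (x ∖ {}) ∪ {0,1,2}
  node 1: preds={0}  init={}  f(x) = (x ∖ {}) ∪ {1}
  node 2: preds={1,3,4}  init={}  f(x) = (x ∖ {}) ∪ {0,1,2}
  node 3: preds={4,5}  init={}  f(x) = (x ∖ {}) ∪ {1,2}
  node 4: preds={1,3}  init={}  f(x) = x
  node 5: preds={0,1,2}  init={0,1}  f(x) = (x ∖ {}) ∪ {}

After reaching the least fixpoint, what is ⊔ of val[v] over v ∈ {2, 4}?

Trace (9 dequeues):
  [1] u=0 | in {} | out {0,1,2} | prev {} | push {}
  [2] u=1 | in {0,1,2} | out {0,1,2} | prev {} | push {0}
  [3] u=2 | in {0,1,2} | out {0,1,2} | prev {} | push {}
  [4] u=3 | in {0,1} | out {0,1,2} | prev {} | push {2}
  [5] u=4 | in {0,1,2} | out {0,1,2} | prev {} | push {3}
  [6] u=5 | in {0,1,2} | out {0,1,2} | prev {0,1} | push {}
  [7] u=0 | in {0,1,2} | out {0,1,2} | ==
  [8] u=2 | in {0,1,2} | out {0,1,2} | ==
  [9] u=3 | in {0,1,2} | out {0,1,2} | ==

Converged values:
  [0] {0,1,2}
  [1] {0,1,2}
  [2] {0,1,2}
  [3] {0,1,2}
  [4] {0,1,2}
  [5] {0,1,2}

{0,1,2}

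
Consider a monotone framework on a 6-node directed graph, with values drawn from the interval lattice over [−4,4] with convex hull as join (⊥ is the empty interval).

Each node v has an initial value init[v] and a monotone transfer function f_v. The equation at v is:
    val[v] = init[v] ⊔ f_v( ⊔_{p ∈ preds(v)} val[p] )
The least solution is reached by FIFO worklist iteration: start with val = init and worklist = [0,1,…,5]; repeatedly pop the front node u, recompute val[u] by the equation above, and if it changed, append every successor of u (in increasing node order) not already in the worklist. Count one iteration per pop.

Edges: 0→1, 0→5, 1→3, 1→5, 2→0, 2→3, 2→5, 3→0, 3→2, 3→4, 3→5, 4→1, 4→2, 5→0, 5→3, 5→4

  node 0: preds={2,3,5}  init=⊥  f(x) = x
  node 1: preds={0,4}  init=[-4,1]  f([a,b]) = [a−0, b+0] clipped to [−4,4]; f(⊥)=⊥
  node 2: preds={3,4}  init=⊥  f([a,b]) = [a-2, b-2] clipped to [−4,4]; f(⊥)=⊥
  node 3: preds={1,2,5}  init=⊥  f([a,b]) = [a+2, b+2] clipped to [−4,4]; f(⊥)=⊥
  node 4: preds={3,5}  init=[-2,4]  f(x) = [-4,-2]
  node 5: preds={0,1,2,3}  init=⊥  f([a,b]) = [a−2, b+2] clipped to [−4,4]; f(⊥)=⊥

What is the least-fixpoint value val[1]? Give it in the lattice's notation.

[-4,4]

Iteration log — 12 steps:
  step 1. node 0  ⊔preds=⊥  new=⊥  stable
  step 2. node 1  ⊔preds=[-2,4]  new=[-4,4]  old=[-4,1]  +wl: 
  step 3. node 2  ⊔preds=[-2,4]  new=[-4,2]  old=⊥  +wl: 0
  step 4. node 3  ⊔preds=[-4,4]  new=[-2,4]  old=⊥  +wl: 2
  step 5. node 4  ⊔preds=[-2,4]  new=[-4,4]  old=[-2,4]  +wl: 1
  step 6. node 5  ⊔preds=[-4,4]  new=[-4,4]  old=⊥  +wl: 3,4
  step 7. node 0  ⊔preds=[-4,4]  new=[-4,4]  old=⊥  +wl: 5
  step 8. node 2  ⊔preds=[-4,4]  new=[-4,2]  stable
  step 9. node 1  ⊔preds=[-4,4]  new=[-4,4]  stable
  step 10. node 3  ⊔preds=[-4,4]  new=[-2,4]  stable
  step 11. node 4  ⊔preds=[-4,4]  new=[-4,4]  stable
  step 12. node 5  ⊔preds=[-4,4]  new=[-4,4]  stable

Least fixpoint reached:
  node 0: [-4,4]
  node 1: [-4,4]
  node 2: [-4,2]
  node 3: [-2,4]
  node 4: [-4,4]
  node 5: [-4,4]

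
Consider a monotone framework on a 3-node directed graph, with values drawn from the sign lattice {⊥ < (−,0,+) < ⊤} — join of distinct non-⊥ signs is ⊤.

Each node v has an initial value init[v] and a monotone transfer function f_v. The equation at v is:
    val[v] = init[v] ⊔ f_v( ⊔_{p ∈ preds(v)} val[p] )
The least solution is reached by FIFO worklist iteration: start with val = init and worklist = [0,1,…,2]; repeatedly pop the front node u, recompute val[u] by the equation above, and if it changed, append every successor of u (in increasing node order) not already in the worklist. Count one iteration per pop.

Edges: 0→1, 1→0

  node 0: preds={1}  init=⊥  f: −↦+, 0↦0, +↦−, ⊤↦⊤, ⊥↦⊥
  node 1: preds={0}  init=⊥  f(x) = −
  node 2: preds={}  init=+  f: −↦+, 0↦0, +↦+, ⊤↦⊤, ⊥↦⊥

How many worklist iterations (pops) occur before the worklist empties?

Worklist (5 pops):
  #1 pop 0: in=⊥ → ⊥ (no change)
  #2 pop 1: in=⊥ → − (was ⊥); enqueue [0]
  #3 pop 2: in=⊥ → + (no change)
  #4 pop 0: in=− → + (was ⊥); enqueue [1]
  #5 pop 1: in=+ → − (no change)

Fixpoint:
  val[0] = +
  val[1] = −
  val[2] = +

5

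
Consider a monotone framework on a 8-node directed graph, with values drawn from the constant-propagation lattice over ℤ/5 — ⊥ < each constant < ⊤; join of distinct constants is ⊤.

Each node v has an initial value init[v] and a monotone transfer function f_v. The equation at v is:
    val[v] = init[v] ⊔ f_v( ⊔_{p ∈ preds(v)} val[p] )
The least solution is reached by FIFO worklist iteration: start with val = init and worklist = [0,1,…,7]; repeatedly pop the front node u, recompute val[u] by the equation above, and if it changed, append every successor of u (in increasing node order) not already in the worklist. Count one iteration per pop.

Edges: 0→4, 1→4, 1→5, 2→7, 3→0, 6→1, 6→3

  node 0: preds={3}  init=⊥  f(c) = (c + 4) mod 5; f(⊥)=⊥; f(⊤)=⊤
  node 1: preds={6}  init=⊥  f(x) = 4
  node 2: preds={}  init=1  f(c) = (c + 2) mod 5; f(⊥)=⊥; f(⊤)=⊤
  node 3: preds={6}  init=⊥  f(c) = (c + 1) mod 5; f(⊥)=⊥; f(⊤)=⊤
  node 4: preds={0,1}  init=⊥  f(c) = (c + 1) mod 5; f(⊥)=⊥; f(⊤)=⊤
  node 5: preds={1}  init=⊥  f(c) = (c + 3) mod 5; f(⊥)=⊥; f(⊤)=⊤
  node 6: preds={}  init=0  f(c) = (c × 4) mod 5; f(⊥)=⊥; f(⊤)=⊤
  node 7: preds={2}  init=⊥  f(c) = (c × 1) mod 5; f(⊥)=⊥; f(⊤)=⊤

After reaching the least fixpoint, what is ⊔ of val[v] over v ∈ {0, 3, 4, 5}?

Trace (10 dequeues):
  [1] u=0 | in ⊥ | out ⊥ | ==
  [2] u=1 | in 0 | out 4 | prev ⊥ | push {}
  [3] u=2 | in ⊥ | out 1 | ==
  [4] u=3 | in 0 | out 1 | prev ⊥ | push {0}
  [5] u=4 | in 4 | out 0 | prev ⊥ | push {}
  [6] u=5 | in 4 | out 2 | prev ⊥ | push {}
  [7] u=6 | in ⊥ | out 0 | ==
  [8] u=7 | in 1 | out 1 | prev ⊥ | push {}
  [9] u=0 | in 1 | out 0 | prev ⊥ | push {4}
  [10] u=4 | in ⊤ | out ⊤ | prev 0 | push {}

Converged values:
  [0] 0
  [1] 4
  [2] 1
  [3] 1
  [4] ⊤
  [5] 2
  [6] 0
  [7] 1

⊤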